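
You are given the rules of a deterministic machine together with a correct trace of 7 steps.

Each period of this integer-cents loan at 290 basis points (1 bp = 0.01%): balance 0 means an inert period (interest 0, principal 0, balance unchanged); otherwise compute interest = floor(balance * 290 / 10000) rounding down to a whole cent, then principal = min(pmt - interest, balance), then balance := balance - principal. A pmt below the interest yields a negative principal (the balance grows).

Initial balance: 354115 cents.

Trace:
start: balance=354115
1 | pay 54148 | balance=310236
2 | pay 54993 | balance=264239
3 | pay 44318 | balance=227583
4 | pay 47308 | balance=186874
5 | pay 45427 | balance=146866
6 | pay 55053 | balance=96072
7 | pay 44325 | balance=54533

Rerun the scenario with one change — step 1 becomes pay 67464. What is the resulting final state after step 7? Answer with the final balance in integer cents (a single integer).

38726

(re-executing from step 1 with the substitution; state before step 1: balance=354115)
1 | pay 67464 | balance=296920
2 | pay 54993 | balance=250537
3 | pay 44318 | balance=213484
4 | pay 47308 | balance=172367
5 | pay 45427 | balance=131938
6 | pay 55053 | balance=80711
7 | pay 44325 | balance=38726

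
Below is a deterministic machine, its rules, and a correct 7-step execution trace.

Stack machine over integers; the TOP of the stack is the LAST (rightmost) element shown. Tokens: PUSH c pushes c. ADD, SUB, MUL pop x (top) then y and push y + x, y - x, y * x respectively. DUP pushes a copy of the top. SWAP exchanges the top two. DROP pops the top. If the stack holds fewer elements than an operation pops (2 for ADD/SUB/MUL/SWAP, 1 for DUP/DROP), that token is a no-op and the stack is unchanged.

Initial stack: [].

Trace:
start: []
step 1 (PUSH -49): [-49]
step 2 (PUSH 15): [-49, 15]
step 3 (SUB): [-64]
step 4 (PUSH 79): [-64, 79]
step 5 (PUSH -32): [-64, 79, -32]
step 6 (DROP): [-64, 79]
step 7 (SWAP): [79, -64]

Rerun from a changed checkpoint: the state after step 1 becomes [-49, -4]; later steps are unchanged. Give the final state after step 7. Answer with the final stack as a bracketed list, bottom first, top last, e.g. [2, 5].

state after step 1 := [-49, -4]
step 2 (PUSH 15): [-49, -4, 15]
step 3 (SUB): [-49, -19]
step 4 (PUSH 79): [-49, -19, 79]
step 5 (PUSH -32): [-49, -19, 79, -32]
step 6 (DROP): [-49, -19, 79]
step 7 (SWAP): [-49, 79, -19]

[-49, 79, -19]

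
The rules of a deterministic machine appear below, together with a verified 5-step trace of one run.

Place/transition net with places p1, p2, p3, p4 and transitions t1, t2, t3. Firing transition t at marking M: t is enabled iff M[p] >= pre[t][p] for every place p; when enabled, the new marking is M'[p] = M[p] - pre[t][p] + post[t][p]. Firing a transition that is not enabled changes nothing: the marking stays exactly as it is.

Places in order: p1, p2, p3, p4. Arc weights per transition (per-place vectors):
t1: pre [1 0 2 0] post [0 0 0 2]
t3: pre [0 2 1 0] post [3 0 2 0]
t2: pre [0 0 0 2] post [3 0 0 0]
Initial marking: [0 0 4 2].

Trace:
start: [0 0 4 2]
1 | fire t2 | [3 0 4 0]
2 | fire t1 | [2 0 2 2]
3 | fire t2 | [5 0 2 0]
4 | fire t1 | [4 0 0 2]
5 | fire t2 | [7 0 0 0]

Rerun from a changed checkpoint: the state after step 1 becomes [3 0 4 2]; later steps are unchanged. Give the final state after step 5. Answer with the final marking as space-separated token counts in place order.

7 0 0 2

state after step 1 := [3 0 4 2]
2 | fire t1 | [2 0 2 4]
3 | fire t2 | [5 0 2 2]
4 | fire t1 | [4 0 0 4]
5 | fire t2 | [7 0 0 2]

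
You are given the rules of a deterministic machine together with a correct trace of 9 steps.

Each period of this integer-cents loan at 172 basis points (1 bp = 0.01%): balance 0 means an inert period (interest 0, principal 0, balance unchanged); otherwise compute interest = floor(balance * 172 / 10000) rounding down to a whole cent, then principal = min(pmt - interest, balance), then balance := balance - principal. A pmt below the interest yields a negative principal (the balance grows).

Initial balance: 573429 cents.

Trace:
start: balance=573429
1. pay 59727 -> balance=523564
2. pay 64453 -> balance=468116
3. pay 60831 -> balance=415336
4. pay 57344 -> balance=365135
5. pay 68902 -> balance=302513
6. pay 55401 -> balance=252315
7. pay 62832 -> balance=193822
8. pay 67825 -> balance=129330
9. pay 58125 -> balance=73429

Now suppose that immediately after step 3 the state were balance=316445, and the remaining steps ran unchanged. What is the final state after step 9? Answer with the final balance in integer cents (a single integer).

0

state after step 3 := balance=316445
4. pay 57344 -> balance=264543
5. pay 68902 -> balance=200191
6. pay 55401 -> balance=148233
7. pay 62832 -> balance=87950
8. pay 67825 -> balance=21637
9. pay 58125 -> balance=0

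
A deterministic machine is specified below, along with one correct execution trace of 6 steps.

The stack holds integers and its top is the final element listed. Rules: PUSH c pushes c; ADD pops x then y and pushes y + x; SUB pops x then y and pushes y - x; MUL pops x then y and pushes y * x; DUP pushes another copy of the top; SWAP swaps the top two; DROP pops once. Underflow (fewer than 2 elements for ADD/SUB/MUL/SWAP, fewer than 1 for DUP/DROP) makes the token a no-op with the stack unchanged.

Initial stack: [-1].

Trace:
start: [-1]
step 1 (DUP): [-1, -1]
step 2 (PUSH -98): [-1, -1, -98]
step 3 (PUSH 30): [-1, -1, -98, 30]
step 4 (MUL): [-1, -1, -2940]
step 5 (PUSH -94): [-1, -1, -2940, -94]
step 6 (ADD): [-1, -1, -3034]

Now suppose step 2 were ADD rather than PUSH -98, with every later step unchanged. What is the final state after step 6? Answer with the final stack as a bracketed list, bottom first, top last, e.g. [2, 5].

(re-executing from step 2 with the substitution; state before step 2: [-1, -1])
step 2 (ADD): [-2]
step 3 (PUSH 30): [-2, 30]
step 4 (MUL): [-60]
step 5 (PUSH -94): [-60, -94]
step 6 (ADD): [-154]

[-154]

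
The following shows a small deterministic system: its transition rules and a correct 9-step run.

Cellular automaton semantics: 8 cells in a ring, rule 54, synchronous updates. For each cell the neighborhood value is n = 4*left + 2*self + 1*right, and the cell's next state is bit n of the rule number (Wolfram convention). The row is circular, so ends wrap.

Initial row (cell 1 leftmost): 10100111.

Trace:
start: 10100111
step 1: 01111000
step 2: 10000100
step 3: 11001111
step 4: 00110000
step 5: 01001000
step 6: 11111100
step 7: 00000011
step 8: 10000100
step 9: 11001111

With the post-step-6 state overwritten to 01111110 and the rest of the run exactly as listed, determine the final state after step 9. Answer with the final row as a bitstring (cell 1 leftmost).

state after step 6 := 01111110
step 7: 10000001
step 8: 01000010
step 9: 11100111

11100111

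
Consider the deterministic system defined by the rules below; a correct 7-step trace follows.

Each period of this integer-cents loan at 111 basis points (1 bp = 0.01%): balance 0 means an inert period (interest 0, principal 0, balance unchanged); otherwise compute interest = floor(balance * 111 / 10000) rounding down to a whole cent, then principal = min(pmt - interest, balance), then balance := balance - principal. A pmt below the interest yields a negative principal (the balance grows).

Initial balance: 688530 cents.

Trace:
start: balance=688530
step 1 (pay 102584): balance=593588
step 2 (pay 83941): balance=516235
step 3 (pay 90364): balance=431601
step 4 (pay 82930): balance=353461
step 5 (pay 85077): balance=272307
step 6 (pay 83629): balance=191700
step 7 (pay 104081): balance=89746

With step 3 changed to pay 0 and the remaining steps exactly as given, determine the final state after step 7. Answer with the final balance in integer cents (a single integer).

184190

(re-executing from step 3 with the substitution; state before step 3: balance=516235)
step 3 (pay 0): balance=521965
step 4 (pay 82930): balance=444828
step 5 (pay 85077): balance=364688
step 6 (pay 83629): balance=285107
step 7 (pay 104081): balance=184190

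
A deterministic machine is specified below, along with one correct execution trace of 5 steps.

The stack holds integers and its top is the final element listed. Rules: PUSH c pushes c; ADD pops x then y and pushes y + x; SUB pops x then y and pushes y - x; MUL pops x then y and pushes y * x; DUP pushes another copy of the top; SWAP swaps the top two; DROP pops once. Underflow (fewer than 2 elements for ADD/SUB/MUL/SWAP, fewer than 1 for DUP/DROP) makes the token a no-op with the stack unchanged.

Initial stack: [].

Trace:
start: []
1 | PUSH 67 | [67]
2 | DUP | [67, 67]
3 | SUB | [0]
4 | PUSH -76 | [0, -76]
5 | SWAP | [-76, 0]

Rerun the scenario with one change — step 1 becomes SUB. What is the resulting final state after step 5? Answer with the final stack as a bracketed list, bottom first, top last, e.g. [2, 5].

(re-executing from step 1 with the substitution; state before step 1: [])
1 | SUB | []
2 | DUP | []
3 | SUB | []
4 | PUSH -76 | [-76]
5 | SWAP | [-76]

[-76]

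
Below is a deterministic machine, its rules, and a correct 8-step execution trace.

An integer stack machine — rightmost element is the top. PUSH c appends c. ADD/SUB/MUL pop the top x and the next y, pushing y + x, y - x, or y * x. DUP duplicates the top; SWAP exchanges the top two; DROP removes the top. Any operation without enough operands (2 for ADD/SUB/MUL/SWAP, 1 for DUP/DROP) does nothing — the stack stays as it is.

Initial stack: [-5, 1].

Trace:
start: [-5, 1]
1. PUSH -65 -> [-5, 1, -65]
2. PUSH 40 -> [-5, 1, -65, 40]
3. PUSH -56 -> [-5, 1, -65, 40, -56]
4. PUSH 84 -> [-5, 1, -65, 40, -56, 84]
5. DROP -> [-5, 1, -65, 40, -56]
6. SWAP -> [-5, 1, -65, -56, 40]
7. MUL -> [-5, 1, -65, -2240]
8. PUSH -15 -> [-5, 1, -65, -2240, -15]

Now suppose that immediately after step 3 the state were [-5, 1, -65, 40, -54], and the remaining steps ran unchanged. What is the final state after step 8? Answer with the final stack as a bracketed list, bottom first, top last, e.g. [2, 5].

[-5, 1, -65, -2160, -15]

state after step 3 := [-5, 1, -65, 40, -54]
4. PUSH 84 -> [-5, 1, -65, 40, -54, 84]
5. DROP -> [-5, 1, -65, 40, -54]
6. SWAP -> [-5, 1, -65, -54, 40]
7. MUL -> [-5, 1, -65, -2160]
8. PUSH -15 -> [-5, 1, -65, -2160, -15]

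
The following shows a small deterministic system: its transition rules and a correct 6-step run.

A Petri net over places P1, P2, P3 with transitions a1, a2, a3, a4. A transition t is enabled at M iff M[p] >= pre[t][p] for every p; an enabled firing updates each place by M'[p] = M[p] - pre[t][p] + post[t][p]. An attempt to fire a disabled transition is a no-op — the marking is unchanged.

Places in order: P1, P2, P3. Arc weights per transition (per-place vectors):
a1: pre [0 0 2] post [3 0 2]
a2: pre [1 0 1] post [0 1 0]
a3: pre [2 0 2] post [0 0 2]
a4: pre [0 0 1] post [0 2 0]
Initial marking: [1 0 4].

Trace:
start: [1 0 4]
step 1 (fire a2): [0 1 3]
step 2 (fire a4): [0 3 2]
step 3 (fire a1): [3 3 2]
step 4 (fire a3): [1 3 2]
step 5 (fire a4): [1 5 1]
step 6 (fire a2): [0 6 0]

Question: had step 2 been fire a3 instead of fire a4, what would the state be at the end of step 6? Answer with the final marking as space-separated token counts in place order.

0 4 1

(re-executing from step 2 with the substitution; state before step 2: [0 1 3])
step 2 (fire a3): [0 1 3]
step 3 (fire a1): [3 1 3]
step 4 (fire a3): [1 1 3]
step 5 (fire a4): [1 3 2]
step 6 (fire a2): [0 4 1]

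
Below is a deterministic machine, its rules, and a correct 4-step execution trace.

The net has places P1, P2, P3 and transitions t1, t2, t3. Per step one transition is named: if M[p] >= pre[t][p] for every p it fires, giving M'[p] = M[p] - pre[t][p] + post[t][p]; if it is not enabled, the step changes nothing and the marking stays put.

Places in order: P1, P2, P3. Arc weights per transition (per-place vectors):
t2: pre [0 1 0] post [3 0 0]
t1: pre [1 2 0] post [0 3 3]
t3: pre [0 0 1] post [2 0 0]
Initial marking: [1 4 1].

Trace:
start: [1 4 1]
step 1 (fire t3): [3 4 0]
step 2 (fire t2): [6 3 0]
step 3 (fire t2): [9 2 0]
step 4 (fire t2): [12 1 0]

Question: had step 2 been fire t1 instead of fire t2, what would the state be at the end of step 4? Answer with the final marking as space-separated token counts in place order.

8 3 3

(re-executing from step 2 with the substitution; state before step 2: [3 4 0])
step 2 (fire t1): [2 5 3]
step 3 (fire t2): [5 4 3]
step 4 (fire t2): [8 3 3]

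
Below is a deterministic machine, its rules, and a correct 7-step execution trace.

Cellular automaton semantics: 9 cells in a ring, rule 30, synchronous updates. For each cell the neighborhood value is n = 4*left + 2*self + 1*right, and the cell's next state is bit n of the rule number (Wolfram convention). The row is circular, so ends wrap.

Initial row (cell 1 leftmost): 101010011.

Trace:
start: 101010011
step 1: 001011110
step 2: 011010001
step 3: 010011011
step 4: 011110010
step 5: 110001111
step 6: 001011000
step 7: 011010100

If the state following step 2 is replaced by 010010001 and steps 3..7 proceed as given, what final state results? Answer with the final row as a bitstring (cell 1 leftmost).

state after step 2 := 010010001
step 3: 011111011
step 4: 010000010
step 5: 111000111
step 6: 000101100
step 7: 001101010

001101010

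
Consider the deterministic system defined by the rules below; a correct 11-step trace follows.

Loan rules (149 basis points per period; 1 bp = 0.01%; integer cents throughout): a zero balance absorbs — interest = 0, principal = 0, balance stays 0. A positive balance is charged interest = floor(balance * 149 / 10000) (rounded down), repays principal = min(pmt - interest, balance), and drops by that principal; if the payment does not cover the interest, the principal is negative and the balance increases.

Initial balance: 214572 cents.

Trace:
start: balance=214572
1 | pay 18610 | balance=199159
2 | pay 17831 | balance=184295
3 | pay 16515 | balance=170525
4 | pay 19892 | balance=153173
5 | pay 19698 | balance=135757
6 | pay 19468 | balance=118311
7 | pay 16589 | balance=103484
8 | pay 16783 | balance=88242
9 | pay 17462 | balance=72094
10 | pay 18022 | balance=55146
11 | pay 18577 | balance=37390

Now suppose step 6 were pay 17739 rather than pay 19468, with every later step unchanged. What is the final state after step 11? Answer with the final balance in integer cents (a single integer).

(re-executing from step 6 with the substitution; state before step 6: balance=135757)
6 | pay 17739 | balance=120040
7 | pay 16589 | balance=105239
8 | pay 16783 | balance=90024
9 | pay 17462 | balance=73903
10 | pay 18022 | balance=56982
11 | pay 18577 | balance=39254

39254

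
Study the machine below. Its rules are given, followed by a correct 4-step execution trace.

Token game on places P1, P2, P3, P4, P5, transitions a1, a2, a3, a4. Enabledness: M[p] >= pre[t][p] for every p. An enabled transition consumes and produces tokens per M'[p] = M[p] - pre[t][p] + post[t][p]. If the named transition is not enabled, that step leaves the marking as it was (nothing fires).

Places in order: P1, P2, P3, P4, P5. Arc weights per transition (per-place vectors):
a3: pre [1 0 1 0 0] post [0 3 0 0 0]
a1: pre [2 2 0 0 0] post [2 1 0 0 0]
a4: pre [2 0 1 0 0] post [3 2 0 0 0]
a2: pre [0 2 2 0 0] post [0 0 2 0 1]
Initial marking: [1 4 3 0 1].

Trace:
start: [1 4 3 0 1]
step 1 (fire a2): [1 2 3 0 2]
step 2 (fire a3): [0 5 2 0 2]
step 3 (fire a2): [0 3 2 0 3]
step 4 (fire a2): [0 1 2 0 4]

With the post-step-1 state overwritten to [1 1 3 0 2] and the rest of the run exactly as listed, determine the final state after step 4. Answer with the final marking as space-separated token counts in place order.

state after step 1 := [1 1 3 0 2]
step 2 (fire a3): [0 4 2 0 2]
step 3 (fire a2): [0 2 2 0 3]
step 4 (fire a2): [0 0 2 0 4]

0 0 2 0 4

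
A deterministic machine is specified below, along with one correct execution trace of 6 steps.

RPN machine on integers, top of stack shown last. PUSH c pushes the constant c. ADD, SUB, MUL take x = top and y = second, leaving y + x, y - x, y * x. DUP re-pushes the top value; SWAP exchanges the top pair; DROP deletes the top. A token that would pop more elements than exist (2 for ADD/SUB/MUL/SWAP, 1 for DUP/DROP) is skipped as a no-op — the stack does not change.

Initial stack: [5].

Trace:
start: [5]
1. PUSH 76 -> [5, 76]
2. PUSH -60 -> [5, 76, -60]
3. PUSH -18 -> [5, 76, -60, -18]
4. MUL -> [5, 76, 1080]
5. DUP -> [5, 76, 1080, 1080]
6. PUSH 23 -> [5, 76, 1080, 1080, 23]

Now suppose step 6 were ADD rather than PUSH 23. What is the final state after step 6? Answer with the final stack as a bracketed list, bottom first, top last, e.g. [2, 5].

(re-executing from step 6 with the substitution; state before step 6: [5, 76, 1080, 1080])
6. ADD -> [5, 76, 2160]

[5, 76, 2160]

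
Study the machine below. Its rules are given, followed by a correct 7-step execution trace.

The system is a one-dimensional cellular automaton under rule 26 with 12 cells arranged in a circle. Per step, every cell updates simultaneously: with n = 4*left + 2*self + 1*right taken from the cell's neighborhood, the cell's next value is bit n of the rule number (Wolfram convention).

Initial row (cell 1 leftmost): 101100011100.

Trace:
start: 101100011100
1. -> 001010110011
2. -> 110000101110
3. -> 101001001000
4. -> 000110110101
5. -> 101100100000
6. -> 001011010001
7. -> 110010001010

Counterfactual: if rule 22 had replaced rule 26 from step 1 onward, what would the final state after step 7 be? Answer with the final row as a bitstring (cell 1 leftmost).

(re-executing steps 1..7 under rule 22; state before step 1: 101100011100)
1. -> 100010100011
2. -> 010110110100
3. -> 110000000110
4. -> 001000001000
5. -> 011100011100
6. -> 100010100010
7. -> 110110110110

110110110110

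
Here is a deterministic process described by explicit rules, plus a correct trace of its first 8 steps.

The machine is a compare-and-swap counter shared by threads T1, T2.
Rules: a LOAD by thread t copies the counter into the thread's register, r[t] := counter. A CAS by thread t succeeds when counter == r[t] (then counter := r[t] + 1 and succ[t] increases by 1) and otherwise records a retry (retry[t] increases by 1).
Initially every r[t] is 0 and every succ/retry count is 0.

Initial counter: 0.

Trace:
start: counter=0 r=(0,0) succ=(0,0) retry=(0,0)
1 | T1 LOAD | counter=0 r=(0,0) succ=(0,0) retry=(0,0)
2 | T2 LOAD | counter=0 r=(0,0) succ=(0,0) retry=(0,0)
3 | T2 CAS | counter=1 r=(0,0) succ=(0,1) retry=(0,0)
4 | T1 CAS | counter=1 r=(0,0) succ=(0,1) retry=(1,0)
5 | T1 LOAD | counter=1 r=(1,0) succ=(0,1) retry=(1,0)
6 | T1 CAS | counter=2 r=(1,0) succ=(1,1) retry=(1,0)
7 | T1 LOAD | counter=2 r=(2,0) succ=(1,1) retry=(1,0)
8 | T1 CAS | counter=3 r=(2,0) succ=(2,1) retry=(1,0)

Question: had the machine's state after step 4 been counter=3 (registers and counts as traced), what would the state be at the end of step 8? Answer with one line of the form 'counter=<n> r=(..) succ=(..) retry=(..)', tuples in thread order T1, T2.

counter=5 r=(4,0) succ=(2,1) retry=(1,0)

state after step 4 := counter=3 r=(0,0) succ=(0,1) retry=(1,0)
5 | T1 LOAD | counter=3 r=(3,0) succ=(0,1) retry=(1,0)
6 | T1 CAS | counter=4 r=(3,0) succ=(1,1) retry=(1,0)
7 | T1 LOAD | counter=4 r=(4,0) succ=(1,1) retry=(1,0)
8 | T1 CAS | counter=5 r=(4,0) succ=(2,1) retry=(1,0)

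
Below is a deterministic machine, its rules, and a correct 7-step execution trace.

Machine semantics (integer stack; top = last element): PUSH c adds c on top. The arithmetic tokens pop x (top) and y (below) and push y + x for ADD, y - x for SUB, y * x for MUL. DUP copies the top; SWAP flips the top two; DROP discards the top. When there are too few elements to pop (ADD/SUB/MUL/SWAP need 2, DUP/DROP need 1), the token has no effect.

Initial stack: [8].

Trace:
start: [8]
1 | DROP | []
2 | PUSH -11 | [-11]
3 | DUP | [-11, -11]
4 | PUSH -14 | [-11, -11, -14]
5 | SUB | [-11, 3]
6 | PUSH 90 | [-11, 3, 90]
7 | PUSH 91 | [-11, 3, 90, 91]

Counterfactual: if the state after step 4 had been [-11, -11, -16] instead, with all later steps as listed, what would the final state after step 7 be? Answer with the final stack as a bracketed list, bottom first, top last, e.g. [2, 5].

state after step 4 := [-11, -11, -16]
5 | SUB | [-11, 5]
6 | PUSH 90 | [-11, 5, 90]
7 | PUSH 91 | [-11, 5, 90, 91]

[-11, 5, 90, 91]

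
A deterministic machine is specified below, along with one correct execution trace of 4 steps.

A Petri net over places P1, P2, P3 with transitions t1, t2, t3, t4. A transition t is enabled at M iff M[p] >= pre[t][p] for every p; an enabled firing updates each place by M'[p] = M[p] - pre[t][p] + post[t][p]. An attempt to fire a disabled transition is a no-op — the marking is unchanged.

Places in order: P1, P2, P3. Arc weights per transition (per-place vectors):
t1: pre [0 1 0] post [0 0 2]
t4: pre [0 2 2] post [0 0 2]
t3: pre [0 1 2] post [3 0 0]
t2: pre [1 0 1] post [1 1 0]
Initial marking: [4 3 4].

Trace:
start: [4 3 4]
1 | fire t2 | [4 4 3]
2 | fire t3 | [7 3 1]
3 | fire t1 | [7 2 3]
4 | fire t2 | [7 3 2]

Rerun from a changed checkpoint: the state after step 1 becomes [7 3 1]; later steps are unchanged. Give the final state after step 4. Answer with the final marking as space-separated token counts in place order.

7 3 2

state after step 1 := [7 3 1]
2 | fire t3 | [7 3 1]
3 | fire t1 | [7 2 3]
4 | fire t2 | [7 3 2]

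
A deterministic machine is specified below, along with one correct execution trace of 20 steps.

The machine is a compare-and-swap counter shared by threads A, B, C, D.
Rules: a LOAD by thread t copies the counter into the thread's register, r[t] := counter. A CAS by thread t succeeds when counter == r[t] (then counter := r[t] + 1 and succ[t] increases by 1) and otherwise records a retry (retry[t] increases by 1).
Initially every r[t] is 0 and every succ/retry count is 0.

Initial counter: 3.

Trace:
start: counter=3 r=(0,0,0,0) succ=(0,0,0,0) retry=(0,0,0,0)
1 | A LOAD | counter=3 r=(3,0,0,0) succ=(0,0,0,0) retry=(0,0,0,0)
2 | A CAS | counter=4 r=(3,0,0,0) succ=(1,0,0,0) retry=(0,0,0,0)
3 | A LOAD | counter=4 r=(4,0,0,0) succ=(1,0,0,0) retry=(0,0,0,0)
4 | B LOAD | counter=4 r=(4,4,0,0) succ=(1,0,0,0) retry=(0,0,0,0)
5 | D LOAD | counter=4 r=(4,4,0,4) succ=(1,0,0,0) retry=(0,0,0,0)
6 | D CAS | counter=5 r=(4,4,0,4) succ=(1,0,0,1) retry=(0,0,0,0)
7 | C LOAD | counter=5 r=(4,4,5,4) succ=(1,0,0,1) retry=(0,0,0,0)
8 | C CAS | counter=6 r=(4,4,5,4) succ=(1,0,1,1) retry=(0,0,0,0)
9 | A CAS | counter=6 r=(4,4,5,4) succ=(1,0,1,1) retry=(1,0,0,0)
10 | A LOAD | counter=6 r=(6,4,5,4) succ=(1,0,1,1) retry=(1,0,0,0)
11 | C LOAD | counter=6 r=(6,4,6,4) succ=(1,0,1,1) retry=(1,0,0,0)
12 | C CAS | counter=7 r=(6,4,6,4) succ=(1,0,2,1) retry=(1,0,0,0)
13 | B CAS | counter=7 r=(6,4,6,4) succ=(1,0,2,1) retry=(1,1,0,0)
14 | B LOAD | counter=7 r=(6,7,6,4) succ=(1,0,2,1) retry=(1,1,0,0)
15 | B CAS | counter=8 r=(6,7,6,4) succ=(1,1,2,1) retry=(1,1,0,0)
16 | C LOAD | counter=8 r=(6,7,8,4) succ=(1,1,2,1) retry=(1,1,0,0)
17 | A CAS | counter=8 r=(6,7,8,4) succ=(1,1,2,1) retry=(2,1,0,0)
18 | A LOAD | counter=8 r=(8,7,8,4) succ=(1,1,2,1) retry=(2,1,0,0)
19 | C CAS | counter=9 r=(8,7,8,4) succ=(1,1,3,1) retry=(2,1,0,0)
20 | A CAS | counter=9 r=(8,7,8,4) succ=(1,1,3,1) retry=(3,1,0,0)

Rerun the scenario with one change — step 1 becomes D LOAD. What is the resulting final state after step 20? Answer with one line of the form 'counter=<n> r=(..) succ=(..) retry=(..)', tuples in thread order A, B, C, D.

counter=8 r=(7,6,7,3) succ=(0,1,3,1) retry=(4,1,0,0)

(re-executing from step 1 with the substitution; state before step 1: counter=3 r=(0,0,0,0) succ=(0,0,0,0) retry=(0,0,0,0))
1 | D LOAD | counter=3 r=(0,0,0,3) succ=(0,0,0,0) retry=(0,0,0,0)
2 | A CAS | counter=3 r=(0,0,0,3) succ=(0,0,0,0) retry=(1,0,0,0)
3 | A LOAD | counter=3 r=(3,0,0,3) succ=(0,0,0,0) retry=(1,0,0,0)
4 | B LOAD | counter=3 r=(3,3,0,3) succ=(0,0,0,0) retry=(1,0,0,0)
5 | D LOAD | counter=3 r=(3,3,0,3) succ=(0,0,0,0) retry=(1,0,0,0)
6 | D CAS | counter=4 r=(3,3,0,3) succ=(0,0,0,1) retry=(1,0,0,0)
7 | C LOAD | counter=4 r=(3,3,4,3) succ=(0,0,0,1) retry=(1,0,0,0)
8 | C CAS | counter=5 r=(3,3,4,3) succ=(0,0,1,1) retry=(1,0,0,0)
9 | A CAS | counter=5 r=(3,3,4,3) succ=(0,0,1,1) retry=(2,0,0,0)
10 | A LOAD | counter=5 r=(5,3,4,3) succ=(0,0,1,1) retry=(2,0,0,0)
11 | C LOAD | counter=5 r=(5,3,5,3) succ=(0,0,1,1) retry=(2,0,0,0)
12 | C CAS | counter=6 r=(5,3,5,3) succ=(0,0,2,1) retry=(2,0,0,0)
13 | B CAS | counter=6 r=(5,3,5,3) succ=(0,0,2,1) retry=(2,1,0,0)
14 | B LOAD | counter=6 r=(5,6,5,3) succ=(0,0,2,1) retry=(2,1,0,0)
15 | B CAS | counter=7 r=(5,6,5,3) succ=(0,1,2,1) retry=(2,1,0,0)
16 | C LOAD | counter=7 r=(5,6,7,3) succ=(0,1,2,1) retry=(2,1,0,0)
17 | A CAS | counter=7 r=(5,6,7,3) succ=(0,1,2,1) retry=(3,1,0,0)
18 | A LOAD | counter=7 r=(7,6,7,3) succ=(0,1,2,1) retry=(3,1,0,0)
19 | C CAS | counter=8 r=(7,6,7,3) succ=(0,1,3,1) retry=(3,1,0,0)
20 | A CAS | counter=8 r=(7,6,7,3) succ=(0,1,3,1) retry=(4,1,0,0)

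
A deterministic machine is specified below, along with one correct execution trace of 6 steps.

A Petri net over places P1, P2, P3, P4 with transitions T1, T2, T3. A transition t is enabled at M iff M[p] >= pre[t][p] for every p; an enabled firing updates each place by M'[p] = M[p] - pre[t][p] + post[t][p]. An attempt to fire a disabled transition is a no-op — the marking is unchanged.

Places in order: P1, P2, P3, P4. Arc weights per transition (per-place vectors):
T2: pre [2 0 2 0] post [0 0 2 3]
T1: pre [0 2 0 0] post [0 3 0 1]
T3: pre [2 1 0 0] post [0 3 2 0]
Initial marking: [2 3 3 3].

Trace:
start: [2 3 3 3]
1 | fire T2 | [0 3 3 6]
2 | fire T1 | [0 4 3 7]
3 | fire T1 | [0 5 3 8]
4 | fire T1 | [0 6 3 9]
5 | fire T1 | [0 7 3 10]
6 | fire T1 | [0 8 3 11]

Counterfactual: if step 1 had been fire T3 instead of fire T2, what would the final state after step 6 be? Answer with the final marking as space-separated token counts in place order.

(re-executing from step 1 with the substitution; state before step 1: [2 3 3 3])
1 | fire T3 | [0 5 5 3]
2 | fire T1 | [0 6 5 4]
3 | fire T1 | [0 7 5 5]
4 | fire T1 | [0 8 5 6]
5 | fire T1 | [0 9 5 7]
6 | fire T1 | [0 10 5 8]

0 10 5 8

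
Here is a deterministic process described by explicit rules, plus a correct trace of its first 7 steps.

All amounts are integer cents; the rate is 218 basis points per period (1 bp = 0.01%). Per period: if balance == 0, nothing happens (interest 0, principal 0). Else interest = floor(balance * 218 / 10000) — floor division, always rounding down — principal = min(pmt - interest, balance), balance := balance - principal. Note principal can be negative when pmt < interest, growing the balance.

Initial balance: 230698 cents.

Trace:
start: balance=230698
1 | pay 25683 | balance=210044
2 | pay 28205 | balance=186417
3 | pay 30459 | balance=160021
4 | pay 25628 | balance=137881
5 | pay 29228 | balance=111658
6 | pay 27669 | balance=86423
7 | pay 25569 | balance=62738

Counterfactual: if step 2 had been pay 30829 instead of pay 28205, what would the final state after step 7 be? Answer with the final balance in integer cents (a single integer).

(re-executing from step 2 with the substitution; state before step 2: balance=210044)
2 | pay 30829 | balance=183793
3 | pay 30459 | balance=157340
4 | pay 25628 | balance=135142
5 | pay 29228 | balance=108860
6 | pay 27669 | balance=83564
7 | pay 25569 | balance=59816

59816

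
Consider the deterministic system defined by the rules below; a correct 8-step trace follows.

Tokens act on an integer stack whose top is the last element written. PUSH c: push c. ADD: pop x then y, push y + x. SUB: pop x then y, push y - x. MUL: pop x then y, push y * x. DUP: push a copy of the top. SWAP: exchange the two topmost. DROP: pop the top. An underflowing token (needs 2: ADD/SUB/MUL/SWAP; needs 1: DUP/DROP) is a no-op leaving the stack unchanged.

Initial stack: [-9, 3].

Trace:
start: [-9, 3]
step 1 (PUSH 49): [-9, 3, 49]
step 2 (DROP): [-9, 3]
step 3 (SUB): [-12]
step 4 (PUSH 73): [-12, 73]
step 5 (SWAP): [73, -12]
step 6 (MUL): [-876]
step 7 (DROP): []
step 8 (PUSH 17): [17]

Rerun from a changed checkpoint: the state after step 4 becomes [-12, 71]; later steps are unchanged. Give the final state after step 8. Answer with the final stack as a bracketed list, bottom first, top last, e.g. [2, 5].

state after step 4 := [-12, 71]
step 5 (SWAP): [71, -12]
step 6 (MUL): [-852]
step 7 (DROP): []
step 8 (PUSH 17): [17]

[17]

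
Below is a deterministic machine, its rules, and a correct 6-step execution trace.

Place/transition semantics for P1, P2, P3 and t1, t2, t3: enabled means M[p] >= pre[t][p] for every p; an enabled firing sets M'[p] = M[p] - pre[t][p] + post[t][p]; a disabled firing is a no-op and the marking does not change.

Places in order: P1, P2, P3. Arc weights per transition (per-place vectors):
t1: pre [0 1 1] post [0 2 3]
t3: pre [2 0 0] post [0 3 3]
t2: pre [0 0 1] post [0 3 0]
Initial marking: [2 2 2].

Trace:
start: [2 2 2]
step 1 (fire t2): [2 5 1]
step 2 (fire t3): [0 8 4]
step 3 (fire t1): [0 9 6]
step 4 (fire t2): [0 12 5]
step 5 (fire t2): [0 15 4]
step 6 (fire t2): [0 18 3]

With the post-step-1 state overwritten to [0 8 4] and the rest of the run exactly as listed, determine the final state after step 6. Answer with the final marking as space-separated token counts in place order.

0 18 3

state after step 1 := [0 8 4]
step 2 (fire t3): [0 8 4]
step 3 (fire t1): [0 9 6]
step 4 (fire t2): [0 12 5]
step 5 (fire t2): [0 15 4]
step 6 (fire t2): [0 18 3]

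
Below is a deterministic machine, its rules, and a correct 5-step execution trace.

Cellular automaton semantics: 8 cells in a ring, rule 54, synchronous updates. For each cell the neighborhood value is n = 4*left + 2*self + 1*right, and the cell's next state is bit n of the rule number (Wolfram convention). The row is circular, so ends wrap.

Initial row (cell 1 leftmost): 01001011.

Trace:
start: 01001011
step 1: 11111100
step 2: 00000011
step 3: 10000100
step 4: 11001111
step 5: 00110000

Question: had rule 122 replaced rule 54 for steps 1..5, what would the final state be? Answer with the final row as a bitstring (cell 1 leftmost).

11111111

(re-executing steps 1..5 under rule 122; state before step 1: 01001011)
step 1: 10110111
step 2: 11111100
step 3: 10000111
step 4: 11001100
step 5: 11111111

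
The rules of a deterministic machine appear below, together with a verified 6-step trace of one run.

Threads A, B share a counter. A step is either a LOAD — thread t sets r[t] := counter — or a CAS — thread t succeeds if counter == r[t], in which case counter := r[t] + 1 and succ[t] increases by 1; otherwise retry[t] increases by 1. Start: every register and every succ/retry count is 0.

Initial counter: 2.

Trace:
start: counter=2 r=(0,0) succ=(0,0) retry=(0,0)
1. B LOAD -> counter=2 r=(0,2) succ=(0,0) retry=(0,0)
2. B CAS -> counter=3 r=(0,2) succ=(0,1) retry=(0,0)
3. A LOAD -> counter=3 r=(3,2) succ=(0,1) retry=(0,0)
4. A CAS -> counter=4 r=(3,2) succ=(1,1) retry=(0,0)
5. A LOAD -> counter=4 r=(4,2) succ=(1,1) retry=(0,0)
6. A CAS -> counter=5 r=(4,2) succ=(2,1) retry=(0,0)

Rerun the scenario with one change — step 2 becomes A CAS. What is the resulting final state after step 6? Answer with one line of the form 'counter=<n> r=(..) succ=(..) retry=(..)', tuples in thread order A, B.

(re-executing from step 2 with the substitution; state before step 2: counter=2 r=(0,2) succ=(0,0) retry=(0,0))
2. A CAS -> counter=2 r=(0,2) succ=(0,0) retry=(1,0)
3. A LOAD -> counter=2 r=(2,2) succ=(0,0) retry=(1,0)
4. A CAS -> counter=3 r=(2,2) succ=(1,0) retry=(1,0)
5. A LOAD -> counter=3 r=(3,2) succ=(1,0) retry=(1,0)
6. A CAS -> counter=4 r=(3,2) succ=(2,0) retry=(1,0)

counter=4 r=(3,2) succ=(2,0) retry=(1,0)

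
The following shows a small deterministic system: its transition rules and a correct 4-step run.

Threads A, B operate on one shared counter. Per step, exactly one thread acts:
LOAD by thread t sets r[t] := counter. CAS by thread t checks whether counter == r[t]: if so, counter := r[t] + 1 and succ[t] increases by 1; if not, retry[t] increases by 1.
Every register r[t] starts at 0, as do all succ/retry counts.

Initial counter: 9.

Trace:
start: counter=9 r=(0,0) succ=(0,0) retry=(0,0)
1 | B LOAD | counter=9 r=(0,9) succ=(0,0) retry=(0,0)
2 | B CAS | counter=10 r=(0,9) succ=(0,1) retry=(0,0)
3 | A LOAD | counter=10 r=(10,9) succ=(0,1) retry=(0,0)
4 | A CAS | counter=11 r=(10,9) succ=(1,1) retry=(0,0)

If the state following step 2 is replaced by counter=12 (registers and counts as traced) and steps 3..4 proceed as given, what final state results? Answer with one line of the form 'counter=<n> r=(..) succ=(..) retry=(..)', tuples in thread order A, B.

counter=13 r=(12,9) succ=(1,1) retry=(0,0)

state after step 2 := counter=12 r=(0,9) succ=(0,1) retry=(0,0)
3 | A LOAD | counter=12 r=(12,9) succ=(0,1) retry=(0,0)
4 | A CAS | counter=13 r=(12,9) succ=(1,1) retry=(0,0)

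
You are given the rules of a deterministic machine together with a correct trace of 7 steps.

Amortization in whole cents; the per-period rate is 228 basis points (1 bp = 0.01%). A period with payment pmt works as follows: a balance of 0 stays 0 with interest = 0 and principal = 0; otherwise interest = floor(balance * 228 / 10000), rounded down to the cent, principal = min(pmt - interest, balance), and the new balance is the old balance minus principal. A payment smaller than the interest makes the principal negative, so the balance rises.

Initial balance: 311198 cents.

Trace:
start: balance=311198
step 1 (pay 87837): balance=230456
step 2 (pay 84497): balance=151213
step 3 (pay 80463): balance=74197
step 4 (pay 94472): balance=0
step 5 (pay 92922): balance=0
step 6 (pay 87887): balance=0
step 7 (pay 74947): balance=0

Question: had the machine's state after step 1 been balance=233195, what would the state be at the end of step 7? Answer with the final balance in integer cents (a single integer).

0

state after step 1 := balance=233195
step 2 (pay 84497): balance=154014
step 3 (pay 80463): balance=77062
step 4 (pay 94472): balance=0
step 5 (pay 92922): balance=0
step 6 (pay 87887): balance=0
step 7 (pay 74947): balance=0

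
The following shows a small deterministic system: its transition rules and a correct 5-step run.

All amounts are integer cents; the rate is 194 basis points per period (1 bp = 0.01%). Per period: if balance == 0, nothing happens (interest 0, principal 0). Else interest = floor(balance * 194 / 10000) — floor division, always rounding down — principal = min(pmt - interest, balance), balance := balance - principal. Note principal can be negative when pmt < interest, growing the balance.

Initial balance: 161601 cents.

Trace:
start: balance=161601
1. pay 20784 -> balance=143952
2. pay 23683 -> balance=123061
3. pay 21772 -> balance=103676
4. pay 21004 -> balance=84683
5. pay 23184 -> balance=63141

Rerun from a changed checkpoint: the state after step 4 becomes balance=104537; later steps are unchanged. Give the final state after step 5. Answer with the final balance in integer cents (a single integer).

83381

state after step 4 := balance=104537
5. pay 23184 -> balance=83381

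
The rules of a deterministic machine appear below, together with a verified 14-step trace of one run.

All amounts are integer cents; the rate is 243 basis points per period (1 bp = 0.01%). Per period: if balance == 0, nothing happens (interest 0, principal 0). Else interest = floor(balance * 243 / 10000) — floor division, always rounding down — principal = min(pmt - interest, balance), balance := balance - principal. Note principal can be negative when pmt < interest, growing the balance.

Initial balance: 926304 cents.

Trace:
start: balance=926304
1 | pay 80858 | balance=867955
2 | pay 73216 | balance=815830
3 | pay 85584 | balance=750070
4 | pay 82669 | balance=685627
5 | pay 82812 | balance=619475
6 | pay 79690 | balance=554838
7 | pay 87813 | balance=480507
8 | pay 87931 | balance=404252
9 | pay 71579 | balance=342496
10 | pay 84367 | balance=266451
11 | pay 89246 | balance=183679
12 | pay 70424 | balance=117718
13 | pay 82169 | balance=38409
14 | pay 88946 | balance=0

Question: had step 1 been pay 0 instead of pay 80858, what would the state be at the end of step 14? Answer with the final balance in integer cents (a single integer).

60876

(re-executing from step 1 with the substitution; state before step 1: balance=926304)
1 | pay 0 | balance=948813
2 | pay 73216 | balance=898653
3 | pay 85584 | balance=834906
4 | pay 82669 | balance=772525
5 | pay 82812 | balance=708485
6 | pay 79690 | balance=646011
7 | pay 87813 | balance=573896
8 | pay 87931 | balance=499910
9 | pay 71579 | balance=440478
10 | pay 84367 | balance=366814
11 | pay 89246 | balance=286481
12 | pay 70424 | balance=223018
13 | pay 82169 | balance=146268
14 | pay 88946 | balance=60876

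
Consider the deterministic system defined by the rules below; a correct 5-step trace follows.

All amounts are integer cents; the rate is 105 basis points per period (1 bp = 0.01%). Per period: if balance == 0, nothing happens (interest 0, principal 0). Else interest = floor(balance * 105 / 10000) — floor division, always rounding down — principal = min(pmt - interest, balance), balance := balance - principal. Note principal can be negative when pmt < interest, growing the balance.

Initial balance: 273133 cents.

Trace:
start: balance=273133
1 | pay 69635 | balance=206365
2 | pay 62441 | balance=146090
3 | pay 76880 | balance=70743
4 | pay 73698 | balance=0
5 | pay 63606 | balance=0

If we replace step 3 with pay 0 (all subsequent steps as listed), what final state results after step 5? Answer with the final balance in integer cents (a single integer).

(re-executing from step 3 with the substitution; state before step 3: balance=146090)
3 | pay 0 | balance=147623
4 | pay 73698 | balance=75475
5 | pay 63606 | balance=12661

12661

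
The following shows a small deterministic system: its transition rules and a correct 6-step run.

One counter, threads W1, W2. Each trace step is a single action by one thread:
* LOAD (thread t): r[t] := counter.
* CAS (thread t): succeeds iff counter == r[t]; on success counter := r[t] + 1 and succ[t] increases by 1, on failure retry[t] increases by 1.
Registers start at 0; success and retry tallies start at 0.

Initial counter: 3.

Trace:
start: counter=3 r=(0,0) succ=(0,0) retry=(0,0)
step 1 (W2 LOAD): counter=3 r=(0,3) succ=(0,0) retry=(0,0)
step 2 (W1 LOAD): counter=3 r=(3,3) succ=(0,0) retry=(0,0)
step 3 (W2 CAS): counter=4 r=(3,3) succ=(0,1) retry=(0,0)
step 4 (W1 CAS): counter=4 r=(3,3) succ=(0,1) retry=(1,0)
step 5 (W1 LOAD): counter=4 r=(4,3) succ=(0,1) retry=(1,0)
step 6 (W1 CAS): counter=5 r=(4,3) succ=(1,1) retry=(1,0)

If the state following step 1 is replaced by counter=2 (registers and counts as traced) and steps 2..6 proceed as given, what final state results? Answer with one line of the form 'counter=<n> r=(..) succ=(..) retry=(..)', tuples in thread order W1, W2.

counter=4 r=(3,3) succ=(2,0) retry=(0,1)

state after step 1 := counter=2 r=(0,3) succ=(0,0) retry=(0,0)
step 2 (W1 LOAD): counter=2 r=(2,3) succ=(0,0) retry=(0,0)
step 3 (W2 CAS): counter=2 r=(2,3) succ=(0,0) retry=(0,1)
step 4 (W1 CAS): counter=3 r=(2,3) succ=(1,0) retry=(0,1)
step 5 (W1 LOAD): counter=3 r=(3,3) succ=(1,0) retry=(0,1)
step 6 (W1 CAS): counter=4 r=(3,3) succ=(2,0) retry=(0,1)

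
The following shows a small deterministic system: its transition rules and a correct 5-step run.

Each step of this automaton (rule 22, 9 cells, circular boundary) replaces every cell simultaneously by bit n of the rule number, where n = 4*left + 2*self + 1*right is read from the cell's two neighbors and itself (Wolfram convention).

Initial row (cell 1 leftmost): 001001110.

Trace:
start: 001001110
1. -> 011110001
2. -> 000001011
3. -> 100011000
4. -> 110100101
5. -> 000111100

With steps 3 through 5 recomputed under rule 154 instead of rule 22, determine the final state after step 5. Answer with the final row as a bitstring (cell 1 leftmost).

(re-executing steps 3..5 under rule 154; state before step 3: 000001011)
3. -> 100010010
4. -> 010101100
5. -> 100001010

100001010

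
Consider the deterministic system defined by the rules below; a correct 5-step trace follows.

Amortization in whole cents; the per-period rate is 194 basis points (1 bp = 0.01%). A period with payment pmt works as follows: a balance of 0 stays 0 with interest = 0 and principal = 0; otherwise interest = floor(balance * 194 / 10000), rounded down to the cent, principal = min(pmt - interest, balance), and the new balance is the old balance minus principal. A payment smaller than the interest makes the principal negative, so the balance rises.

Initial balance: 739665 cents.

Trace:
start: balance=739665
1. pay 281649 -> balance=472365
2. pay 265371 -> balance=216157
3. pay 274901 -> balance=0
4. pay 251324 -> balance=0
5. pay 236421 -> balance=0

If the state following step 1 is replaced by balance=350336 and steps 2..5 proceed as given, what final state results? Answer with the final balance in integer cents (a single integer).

0

state after step 1 := balance=350336
2. pay 265371 -> balance=91761
3. pay 274901 -> balance=0
4. pay 251324 -> balance=0
5. pay 236421 -> balance=0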